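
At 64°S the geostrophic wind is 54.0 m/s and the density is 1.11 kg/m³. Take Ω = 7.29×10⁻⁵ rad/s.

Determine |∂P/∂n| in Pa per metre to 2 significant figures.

7.9×10⁻³ Pa/m

Coriolis parameter at 64°S:
f = 2Ω sin φ = 2 × 7.29×10⁻⁵ × sin 64° = 1.31×10⁻⁴ s⁻¹
Geostrophic balance rearranged: |∂P/∂n| = f ρ V_g
|∂P/∂n| = 1.31×10⁻⁴ × 1.11 × 54.0 = 7.85×10⁻³ Pa/m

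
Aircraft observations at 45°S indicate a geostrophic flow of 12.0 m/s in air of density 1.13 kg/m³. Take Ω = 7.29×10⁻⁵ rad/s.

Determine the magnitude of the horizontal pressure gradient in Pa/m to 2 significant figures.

1.4×10⁻³ Pa/m

Coriolis parameter at 45°S:
f = 2Ω sin φ = 2 × 7.29×10⁻⁵ × sin 45° = 1.03×10⁻⁴ s⁻¹
Geostrophic balance rearranged: |∂P/∂n| = f ρ V_g
|∂P/∂n| = 1.03×10⁻⁴ × 1.13 × 12.0 = 1.40×10⁻³ Pa/m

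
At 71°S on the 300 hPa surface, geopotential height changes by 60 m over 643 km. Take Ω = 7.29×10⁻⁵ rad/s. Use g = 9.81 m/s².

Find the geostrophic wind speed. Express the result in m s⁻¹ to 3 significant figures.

Coriolis parameter at 71°S:
f = 2Ω sin φ = 2 × 7.29×10⁻⁵ × sin 71° = 1.38×10⁻⁴ s⁻¹
Height gradient: |∂Z/∂n| = 60 m / 643000 m = 9.33×10⁻⁵
On a pressure surface, geostrophic balance gives V_g = (g/f)|∂Z/∂n|:
V_g = 9.81 × 9.33×10⁻⁵ / 1.38×10⁻⁴ = 6.64 m/s

6.64 m s⁻¹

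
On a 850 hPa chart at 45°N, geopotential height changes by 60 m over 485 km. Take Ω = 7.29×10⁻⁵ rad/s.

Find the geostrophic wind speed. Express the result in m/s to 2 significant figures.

Coriolis parameter at 45°N:
f = 2Ω sin φ = 2 × 7.29×10⁻⁵ × sin 45° = 1.03×10⁻⁴ s⁻¹
Height gradient: |∂Z/∂n| = 60 m / 485000 m = 1.24×10⁻⁴
On a pressure surface, geostrophic balance gives V_g = (g/f)|∂Z/∂n|:
V_g = 9.81 × 1.24×10⁻⁴ / 1.03×10⁻⁴ = 11.8 m/s

12 m/s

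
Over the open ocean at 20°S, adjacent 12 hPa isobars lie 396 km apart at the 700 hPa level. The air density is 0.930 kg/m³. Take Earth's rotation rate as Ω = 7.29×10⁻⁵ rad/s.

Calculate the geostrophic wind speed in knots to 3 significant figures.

Coriolis parameter at 20°S:
f = 2Ω sin φ = 2 × 7.29×10⁻⁵ × sin 20° = 4.99×10⁻⁵ s⁻¹
Pressure gradient: |∂P/∂n| = 1200 Pa / 396000 m = 3.03×10⁻³ Pa/m
Geostrophic balance (pressure-gradient force = Coriolis force):
V_g = (1/(fρ)) |∂P/∂n| = 3.03×10⁻³ / (4.99×10⁻⁵ × 0.930) = 65.3 m/s
Converting: 65.3 m/s × 1.944 = 127 knots

127 knots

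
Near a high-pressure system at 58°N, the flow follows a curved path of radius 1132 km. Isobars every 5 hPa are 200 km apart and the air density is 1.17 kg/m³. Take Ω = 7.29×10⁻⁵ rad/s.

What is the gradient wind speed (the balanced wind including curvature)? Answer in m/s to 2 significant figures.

Coriolis parameter at 58°N:
f = 2Ω sin φ = 2 × 7.29×10⁻⁵ × sin 58° = 1.24×10⁻⁴ s⁻¹
Pressure gradient: |∂P/∂n| = 500 Pa / 200000 m = 2.50×10⁻³ Pa/m
Geostrophic speed: V_g = |∂P/∂n|/(fρ) = 2.50×10⁻³/(1.24×10⁻⁴ × 1.17) = 17.3 m/s
Around a high, pressure-gradient force acts outward with centrifugal, so Coriolis balances both:
fV = (1/ρ)|∂P/∂n| + V²/R  →  V² − fR·V + fR·V_g = 0
With fR = 1.24×10⁻⁴ × 1132×10³ m = 140 m/s:
V = [fR − √((fR)² − 4 fR V_g)]/2 = [140 − √(140² − 4×140×17.3)]/2 = 20.2 m/s
Supergeostrophic (V > V_g = 17.3 m/s), as expected around a high.

20 m/s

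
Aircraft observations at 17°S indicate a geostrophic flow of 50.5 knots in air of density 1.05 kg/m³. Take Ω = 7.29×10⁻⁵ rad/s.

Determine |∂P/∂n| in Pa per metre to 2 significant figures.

1.2×10⁻³ Pa/m

Coriolis parameter at 17°S:
f = 2Ω sin φ = 2 × 7.29×10⁻⁵ × sin 17° = 4.26×10⁻⁵ s⁻¹
Wind speed in SI: 50.5 knots = 26.0 m/s
Geostrophic balance rearranged: |∂P/∂n| = f ρ V_g
|∂P/∂n| = 4.26×10⁻⁵ × 1.05 × 26.0 = 1.16×10⁻³ Pa/m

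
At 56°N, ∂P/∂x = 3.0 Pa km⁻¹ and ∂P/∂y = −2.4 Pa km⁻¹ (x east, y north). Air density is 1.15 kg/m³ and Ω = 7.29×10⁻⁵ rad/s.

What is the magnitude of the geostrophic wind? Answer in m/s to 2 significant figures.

Coriolis parameter at 56°N:
f = 2Ω sin φ = 2 × 7.29×10⁻⁵ × sin 56° = 1.21×10⁻⁴ s⁻¹
Component geostrophic relations (x east, y north):
u_g = −(1/(fρ)) ∂P/∂y,  v_g = (1/(fρ)) ∂P/∂x
u_g = −(−2.4×10⁻³)/(1.21×10⁻⁴ × 1.15) = 17.3 m/s;  v_g = (3.0×10⁻³)/(1.21×10⁻⁴ × 1.15) = 21.6 m/s
|V_g| = √(u_g² + v_g²) = 27.6 m/s

28 m/s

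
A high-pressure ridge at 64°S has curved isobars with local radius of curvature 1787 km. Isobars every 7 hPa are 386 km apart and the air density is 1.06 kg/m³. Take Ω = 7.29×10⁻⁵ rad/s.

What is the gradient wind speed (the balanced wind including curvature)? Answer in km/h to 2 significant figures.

50 km/h

Coriolis parameter at 64°S:
f = 2Ω sin φ = 2 × 7.29×10⁻⁵ × sin 64° = 1.31×10⁻⁴ s⁻¹
Pressure gradient: |∂P/∂n| = 700 Pa / 386000 m = 1.81×10⁻³ Pa/m
Geostrophic speed: V_g = |∂P/∂n|/(fρ) = 1.81×10⁻³/(1.31×10⁻⁴ × 1.06) = 13.1 m/s
Around a high, pressure-gradient force acts outward with centrifugal, so Coriolis balances both:
fV = (1/ρ)|∂P/∂n| + V²/R  →  V² − fR·V + fR·V_g = 0
With fR = 1.31×10⁻⁴ × 1787×10³ m = 234 m/s:
V = [fR − √((fR)² − 4 fR V_g)]/2 = [234 − √(234² − 4×234×13.1)]/2 = 13.9 m/s
Supergeostrophic (V > V_g = 13.1 m/s), as expected around a high.
Converting: 13.9 m/s × 3.6 = 50 km/h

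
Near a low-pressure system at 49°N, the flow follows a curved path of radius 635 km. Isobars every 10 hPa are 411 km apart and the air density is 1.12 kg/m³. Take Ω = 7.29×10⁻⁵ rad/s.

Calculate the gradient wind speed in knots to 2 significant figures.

Coriolis parameter at 49°N:
f = 2Ω sin φ = 2 × 7.29×10⁻⁵ × sin 49° = 1.10×10⁻⁴ s⁻¹
Pressure gradient: |∂P/∂n| = 1000 Pa / 411000 m = 2.43×10⁻³ Pa/m
Geostrophic speed: V_g = |∂P/∂n|/(fρ) = 2.43×10⁻³/(1.10×10⁻⁴ × 1.12) = 19.7 m/s
Around a low, centrifugal force acts outward with Coriolis, so pressure-gradient force balances both:
(1/ρ)|∂P/∂n| = fV + V²/R  →  V² + fR·V − fR·V_g = 0
With fR = 1.10×10⁻⁴ × 635×10³ m = 69.9 m/s:
V = [−fR + √((fR)² + 4 fR V_g)]/2 = [−69.9 + √(69.9² + 4×69.9×19.7)]/2 = 16.1 m/s
Subgeostrophic (V < V_g = 19.7 m/s), as expected around a low.
Converting: 16.1 m/s × 1.944 = 31 knots

31 knots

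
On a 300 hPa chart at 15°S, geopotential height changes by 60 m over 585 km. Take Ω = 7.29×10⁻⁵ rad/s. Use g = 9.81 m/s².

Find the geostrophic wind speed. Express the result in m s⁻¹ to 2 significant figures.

27 m s⁻¹

Coriolis parameter at 15°S:
f = 2Ω sin φ = 2 × 7.29×10⁻⁵ × sin 15° = 3.77×10⁻⁵ s⁻¹
Height gradient: |∂Z/∂n| = 60 m / 585000 m = 1.03×10⁻⁴
On a pressure surface, geostrophic balance gives V_g = (g/f)|∂Z/∂n|:
V_g = 9.81 × 1.03×10⁻⁴ / 3.77×10⁻⁵ = 26.7 m/s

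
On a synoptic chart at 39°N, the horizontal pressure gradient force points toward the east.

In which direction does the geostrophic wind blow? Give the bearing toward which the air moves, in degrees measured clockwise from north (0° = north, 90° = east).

180°

The pressure-gradient force points toward the east (bearing 090°).
Geostrophic balance: in the Northern Hemisphere the Coriolis force deflects motion to the right, so the geostrophic wind blows 90° to the right of the pressure-gradient force (low pressure on the left).
Rotating 090° by 90° clockwise gives 180° — the wind blows toward the south.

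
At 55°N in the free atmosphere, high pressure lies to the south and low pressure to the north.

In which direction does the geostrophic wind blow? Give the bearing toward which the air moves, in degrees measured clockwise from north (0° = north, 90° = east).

The pressure-gradient force points toward the north (bearing 000°).
Geostrophic balance: in the Northern Hemisphere the Coriolis force deflects motion to the right, so the geostrophic wind blows 90° to the right of the pressure-gradient force (low pressure on the left).
Rotating 000° by 90° clockwise gives 090° — the wind blows toward the east.

090°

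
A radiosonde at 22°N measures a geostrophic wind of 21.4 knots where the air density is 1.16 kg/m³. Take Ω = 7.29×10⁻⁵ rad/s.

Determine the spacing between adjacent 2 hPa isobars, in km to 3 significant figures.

Coriolis parameter at 22°N:
f = 2Ω sin φ = 2 × 7.29×10⁻⁵ × sin 22° = 5.46×10⁻⁵ s⁻¹
Wind speed in SI: 21.4 knots = 11.0 m/s
Geostrophic balance rearranged: |∂P/∂n| = f ρ V_g
|∂P/∂n| = 5.46×10⁻⁵ × 1.16 × 11.0 = 6.97×10⁻⁴ Pa/m
Isobar spacing: Δn = ΔP/|∂P/∂n| = 200 Pa / 6.97×10⁻⁴ Pa/m = 286739 m ≈ 287 km

287 km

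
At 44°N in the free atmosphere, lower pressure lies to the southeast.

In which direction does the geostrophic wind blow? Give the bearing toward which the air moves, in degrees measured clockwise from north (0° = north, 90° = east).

225°

The pressure-gradient force points toward the southeast (bearing 135°).
Geostrophic balance: in the Northern Hemisphere the Coriolis force deflects motion to the right, so the geostrophic wind blows 90° to the right of the pressure-gradient force (low pressure on the left).
Rotating 135° by 90° clockwise gives 225° — the wind blows toward the southwest.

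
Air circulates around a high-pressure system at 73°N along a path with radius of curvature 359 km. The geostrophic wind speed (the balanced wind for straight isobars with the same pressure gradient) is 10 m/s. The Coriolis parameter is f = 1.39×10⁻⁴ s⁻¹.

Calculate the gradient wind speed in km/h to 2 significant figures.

50 km/h

Around a high, pressure-gradient force acts outward with centrifugal, so Coriolis balances both:
fV = (1/ρ)|∂P/∂n| + V²/R  →  V² − fR·V + fR·V_g = 0
With fR = 1.39×10⁻⁴ × 359×10³ m = 49.9 m/s:
V = [fR − √((fR)² − 4 fR V_g)]/2 = [49.9 − √(49.9² − 4×49.9×10)]/2 = 13.8 m/s
Supergeostrophic (V > V_g = 10 m/s), as expected around a high.
Converting: 13.8 m/s × 3.6 = 50 km/h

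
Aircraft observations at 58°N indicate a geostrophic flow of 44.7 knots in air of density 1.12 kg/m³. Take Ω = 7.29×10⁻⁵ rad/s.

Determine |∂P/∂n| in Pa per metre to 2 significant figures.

Coriolis parameter at 58°N:
f = 2Ω sin φ = 2 × 7.29×10⁻⁵ × sin 58° = 1.24×10⁻⁴ s⁻¹
Wind speed in SI: 44.7 knots = 23.0 m/s
Geostrophic balance rearranged: |∂P/∂n| = f ρ V_g
|∂P/∂n| = 1.24×10⁻⁴ × 1.12 × 23.0 = 3.18×10⁻³ Pa/m

3.2×10⁻³ Pa/m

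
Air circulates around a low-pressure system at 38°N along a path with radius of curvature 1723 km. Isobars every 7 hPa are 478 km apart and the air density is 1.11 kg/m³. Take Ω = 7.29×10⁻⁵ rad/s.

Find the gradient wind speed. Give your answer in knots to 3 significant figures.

Coriolis parameter at 38°N:
f = 2Ω sin φ = 2 × 7.29×10⁻⁵ × sin 38° = 8.98×10⁻⁵ s⁻¹
Pressure gradient: |∂P/∂n| = 700 Pa / 478000 m = 1.46×10⁻³ Pa/m
Geostrophic speed: V_g = |∂P/∂n|/(fρ) = 1.46×10⁻³/(8.98×10⁻⁵ × 1.11) = 14.7 m/s
Around a low, centrifugal force acts outward with Coriolis, so pressure-gradient force balances both:
(1/ρ)|∂P/∂n| = fV + V²/R  →  V² + fR·V − fR·V_g = 0
With fR = 8.98×10⁻⁵ × 1723×10³ m = 155 m/s:
V = [−fR + √((fR)² + 4 fR V_g)]/2 = [−155 + √(155² + 4×155×14.7)]/2 = 13.5 m/s
Subgeostrophic (V < V_g = 14.7 m/s), as expected around a low.
Converting: 13.5 m/s × 1.944 = 26.3 knots

26.3 knots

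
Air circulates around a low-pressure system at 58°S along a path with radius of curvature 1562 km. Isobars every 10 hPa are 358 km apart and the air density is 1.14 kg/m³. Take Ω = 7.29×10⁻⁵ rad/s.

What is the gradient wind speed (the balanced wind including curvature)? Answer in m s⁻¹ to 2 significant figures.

Coriolis parameter at 58°S:
f = 2Ω sin φ = 2 × 7.29×10⁻⁵ × sin 58° = 1.24×10⁻⁴ s⁻¹
Pressure gradient: |∂P/∂n| = 1000 Pa / 358000 m = 2.79×10⁻³ Pa/m
Geostrophic speed: V_g = |∂P/∂n|/(fρ) = 2.79×10⁻³/(1.24×10⁻⁴ × 1.14) = 19.8 m/s
Around a low, centrifugal force acts outward with Coriolis, so pressure-gradient force balances both:
(1/ρ)|∂P/∂n| = fV + V²/R  →  V² + fR·V − fR·V_g = 0
With fR = 1.24×10⁻⁴ × 1562×10³ m = 193 m/s:
V = [−fR + √((fR)² + 4 fR V_g)]/2 = [−193 + √(193² + 4×193×19.8)]/2 = 18.1 m/s
Subgeostrophic (V < V_g = 19.8 m/s), as expected around a low.

18 m s⁻¹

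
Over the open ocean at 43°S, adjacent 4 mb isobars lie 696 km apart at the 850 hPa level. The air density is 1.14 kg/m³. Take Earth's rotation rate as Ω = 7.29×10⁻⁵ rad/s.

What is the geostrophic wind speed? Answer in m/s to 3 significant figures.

Coriolis parameter at 43°S:
f = 2Ω sin φ = 2 × 7.29×10⁻⁵ × sin 43° = 9.94×10⁻⁵ s⁻¹
Pressure gradient: |∂P/∂n| = 400 Pa / 696000 m = 5.75×10⁻⁴ Pa/m
Geostrophic balance (pressure-gradient force = Coriolis force):
V_g = (1/(fρ)) |∂P/∂n| = 5.75×10⁻⁴ / (9.94×10⁻⁵ × 1.14) = 5.07 m/s

5.07 m/s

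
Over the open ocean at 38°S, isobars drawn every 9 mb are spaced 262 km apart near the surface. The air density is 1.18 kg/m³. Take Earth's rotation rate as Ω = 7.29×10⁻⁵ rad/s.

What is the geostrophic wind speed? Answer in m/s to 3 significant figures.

Coriolis parameter at 38°S:
f = 2Ω sin φ = 2 × 7.29×10⁻⁵ × sin 38° = 8.98×10⁻⁵ s⁻¹
Pressure gradient: |∂P/∂n| = 900 Pa / 262000 m = 3.44×10⁻³ Pa/m
Geostrophic balance (pressure-gradient force = Coriolis force):
V_g = (1/(fρ)) |∂P/∂n| = 3.44×10⁻³ / (8.98×10⁻⁵ × 1.18) = 32.4 m/s

32.4 m/s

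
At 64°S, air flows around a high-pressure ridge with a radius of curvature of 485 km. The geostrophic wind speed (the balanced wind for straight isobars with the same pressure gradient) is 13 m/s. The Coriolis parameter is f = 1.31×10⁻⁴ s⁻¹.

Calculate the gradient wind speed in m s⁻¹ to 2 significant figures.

Around a high, pressure-gradient force acts outward with centrifugal, so Coriolis balances both:
fV = (1/ρ)|∂P/∂n| + V²/R  →  V² − fR·V + fR·V_g = 0
With fR = 1.31×10⁻⁴ × 485×10³ m = 63.5 m/s:
V = [fR − √((fR)² − 4 fR V_g)]/2 = [63.5 − √(63.5² − 4×63.5×13)]/2 = 18.2 m/s
Supergeostrophic (V > V_g = 13 m/s), as expected around a high.

18 m s⁻¹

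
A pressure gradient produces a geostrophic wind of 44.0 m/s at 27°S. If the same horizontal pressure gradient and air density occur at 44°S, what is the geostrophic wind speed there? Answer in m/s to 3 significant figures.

With the same pressure gradient and density, V_g ∝ 1/f ∝ 1/sin φ.
V₂ = V₁ · sin φ₁ / sin φ₂ = 44.0 × sin 27° / sin 44°
V₂ = 44.0 × 0.4540/0.6947 = 28.8 m/s

28.8 m/s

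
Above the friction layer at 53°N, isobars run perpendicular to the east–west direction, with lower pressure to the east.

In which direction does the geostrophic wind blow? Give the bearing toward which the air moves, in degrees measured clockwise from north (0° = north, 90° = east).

180°

The pressure-gradient force points toward the east (bearing 090°).
Geostrophic balance: in the Northern Hemisphere the Coriolis force deflects motion to the right, so the geostrophic wind blows 90° to the right of the pressure-gradient force (low pressure on the left).
Rotating 090° by 90° clockwise gives 180° — the wind blows toward the south.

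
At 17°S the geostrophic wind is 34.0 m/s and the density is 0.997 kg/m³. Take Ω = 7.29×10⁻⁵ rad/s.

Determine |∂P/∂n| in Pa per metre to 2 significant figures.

Coriolis parameter at 17°S:
f = 2Ω sin φ = 2 × 7.29×10⁻⁵ × sin 17° = 4.26×10⁻⁵ s⁻¹
Geostrophic balance rearranged: |∂P/∂n| = f ρ V_g
|∂P/∂n| = 4.26×10⁻⁵ × 0.997 × 34.0 = 1.44×10⁻³ Pa/m

1.4×10⁻³ Pa/m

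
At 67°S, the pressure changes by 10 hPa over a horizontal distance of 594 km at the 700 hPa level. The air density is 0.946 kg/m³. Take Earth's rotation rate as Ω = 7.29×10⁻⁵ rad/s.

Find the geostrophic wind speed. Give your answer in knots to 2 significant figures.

26 knots

Coriolis parameter at 67°S:
f = 2Ω sin φ = 2 × 7.29×10⁻⁵ × sin 67° = 1.34×10⁻⁴ s⁻¹
Pressure gradient: |∂P/∂n| = 1000 Pa / 594000 m = 1.68×10⁻³ Pa/m
Geostrophic balance (pressure-gradient force = Coriolis force):
V_g = (1/(fρ)) |∂P/∂n| = 1.68×10⁻³ / (1.34×10⁻⁴ × 0.946) = 13.3 m/s
Converting: 13.3 m/s × 1.944 = 26 knots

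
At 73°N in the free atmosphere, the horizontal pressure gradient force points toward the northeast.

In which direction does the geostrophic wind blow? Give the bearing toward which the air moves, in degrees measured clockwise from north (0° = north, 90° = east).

135°

The pressure-gradient force points toward the northeast (bearing 045°).
Geostrophic balance: in the Northern Hemisphere the Coriolis force deflects motion to the right, so the geostrophic wind blows 90° to the right of the pressure-gradient force (low pressure on the left).
Rotating 045° by 90° clockwise gives 135° — the wind blows toward the southeast.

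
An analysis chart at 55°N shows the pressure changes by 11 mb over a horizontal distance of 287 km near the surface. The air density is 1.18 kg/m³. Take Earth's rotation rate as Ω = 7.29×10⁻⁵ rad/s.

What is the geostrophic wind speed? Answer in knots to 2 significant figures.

Coriolis parameter at 55°N:
f = 2Ω sin φ = 2 × 7.29×10⁻⁵ × sin 55° = 1.19×10⁻⁴ s⁻¹
Pressure gradient: |∂P/∂n| = 1100 Pa / 287000 m = 3.83×10⁻³ Pa/m
Geostrophic balance (pressure-gradient force = Coriolis force):
V_g = (1/(fρ)) |∂P/∂n| = 3.83×10⁻³ / (1.19×10⁻⁴ × 1.18) = 27.2 m/s
Converting: 27.2 m/s × 1.944 = 53 knots

53 knots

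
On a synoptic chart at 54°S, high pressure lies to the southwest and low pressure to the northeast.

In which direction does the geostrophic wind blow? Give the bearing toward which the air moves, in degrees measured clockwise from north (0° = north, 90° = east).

315°

The pressure-gradient force points toward the northeast (bearing 045°).
Geostrophic balance: in the Southern Hemisphere the Coriolis force deflects motion to the left, so the geostrophic wind blows 90° to the left of the pressure-gradient force (low pressure on the right).
Rotating 045° by 90° counterclockwise gives 315° — the wind blows toward the northwest.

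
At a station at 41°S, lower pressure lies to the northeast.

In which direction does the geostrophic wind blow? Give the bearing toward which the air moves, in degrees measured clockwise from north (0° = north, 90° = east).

315°

The pressure-gradient force points toward the northeast (bearing 045°).
Geostrophic balance: in the Southern Hemisphere the Coriolis force deflects motion to the left, so the geostrophic wind blows 90° to the left of the pressure-gradient force (low pressure on the right).
Rotating 045° by 90° counterclockwise gives 315° — the wind blows toward the northwest.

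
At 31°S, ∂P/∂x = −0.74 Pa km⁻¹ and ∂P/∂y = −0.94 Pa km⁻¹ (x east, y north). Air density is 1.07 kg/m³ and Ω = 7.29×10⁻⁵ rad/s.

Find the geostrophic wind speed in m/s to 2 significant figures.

Coriolis parameter at 31°S:
f = 2Ω sin φ = 2 × 7.29×10⁻⁵ × sin 31° = 7.51×10⁻⁵ s⁻¹
In the Southern Hemisphere f is negative: f = −7.51×10⁻⁵ s⁻¹.
Component geostrophic relations (x east, y north):
u_g = −(1/(fρ)) ∂P/∂y,  v_g = (1/(fρ)) ∂P/∂x
u_g = −(−0.94×10⁻³)/(−7.51×10⁻⁵ × 1.07) = −11.7 m/s;  v_g = (−0.74×10⁻³)/(−7.51×10⁻⁵ × 1.07) = 9.21 m/s
|V_g| = √(u_g² + v_g²) = 14.9 m/s

15 m/s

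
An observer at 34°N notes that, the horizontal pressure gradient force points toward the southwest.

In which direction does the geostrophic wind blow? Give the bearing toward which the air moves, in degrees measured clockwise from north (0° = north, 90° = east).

315°

The pressure-gradient force points toward the southwest (bearing 225°).
Geostrophic balance: in the Northern Hemisphere the Coriolis force deflects motion to the right, so the geostrophic wind blows 90° to the right of the pressure-gradient force (low pressure on the left).
Rotating 225° by 90° clockwise gives 315° — the wind blows toward the northwest.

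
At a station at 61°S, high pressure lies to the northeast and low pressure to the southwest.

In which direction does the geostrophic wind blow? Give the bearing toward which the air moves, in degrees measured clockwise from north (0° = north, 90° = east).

The pressure-gradient force points toward the southwest (bearing 225°).
Geostrophic balance: in the Southern Hemisphere the Coriolis force deflects motion to the left, so the geostrophic wind blows 90° to the left of the pressure-gradient force (low pressure on the right).
Rotating 225° by 90° counterclockwise gives 135° — the wind blows toward the southeast.

135°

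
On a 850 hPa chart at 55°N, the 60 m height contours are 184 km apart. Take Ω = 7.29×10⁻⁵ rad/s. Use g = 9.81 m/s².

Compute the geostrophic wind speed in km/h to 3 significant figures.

96.4 km/h

Coriolis parameter at 55°N:
f = 2Ω sin φ = 2 × 7.29×10⁻⁵ × sin 55° = 1.19×10⁻⁴ s⁻¹
Height gradient: |∂Z/∂n| = 60 m / 184000 m = 3.26×10⁻⁴
On a pressure surface, geostrophic balance gives V_g = (g/f)|∂Z/∂n|:
V_g = 9.81 × 3.26×10⁻⁴ / 1.19×10⁻⁴ = 26.8 m/s
Converting: 26.8 m/s × 3.6 = 96.4 km/h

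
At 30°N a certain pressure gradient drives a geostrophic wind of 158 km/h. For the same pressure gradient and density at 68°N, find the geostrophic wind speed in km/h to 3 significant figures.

85.2 km/h

With the same pressure gradient and density, V_g ∝ 1/f ∝ 1/sin φ.
V₂ = V₁ · sin φ₁ / sin φ₂ = 158 × sin 30° / sin 68°
V₂ = 158 × 0.5000/0.9272 = 85.2 km/h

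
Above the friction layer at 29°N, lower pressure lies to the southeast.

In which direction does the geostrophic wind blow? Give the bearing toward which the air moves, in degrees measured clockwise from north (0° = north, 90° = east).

The pressure-gradient force points toward the southeast (bearing 135°).
Geostrophic balance: in the Northern Hemisphere the Coriolis force deflects motion to the right, so the geostrophic wind blows 90° to the right of the pressure-gradient force (low pressure on the left).
Rotating 135° by 90° clockwise gives 225° — the wind blows toward the southwest.

225°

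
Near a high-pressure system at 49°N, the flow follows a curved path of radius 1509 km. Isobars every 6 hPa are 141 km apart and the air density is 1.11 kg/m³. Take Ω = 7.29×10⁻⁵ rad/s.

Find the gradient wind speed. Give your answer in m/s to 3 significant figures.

49.7 m/s

Coriolis parameter at 49°N:
f = 2Ω sin φ = 2 × 7.29×10⁻⁵ × sin 49° = 1.10×10⁻⁴ s⁻¹
Pressure gradient: |∂P/∂n| = 600 Pa / 141000 m = 4.26×10⁻³ Pa/m
Geostrophic speed: V_g = |∂P/∂n|/(fρ) = 4.26×10⁻³/(1.10×10⁻⁴ × 1.11) = 34.8 m/s
Around a high, pressure-gradient force acts outward with centrifugal, so Coriolis balances both:
fV = (1/ρ)|∂P/∂n| + V²/R  →  V² − fR·V + fR·V_g = 0
With fR = 1.10×10⁻⁴ × 1509×10³ m = 166 m/s:
V = [fR − √((fR)² − 4 fR V_g)]/2 = [166 − √(166² − 4×166×34.8)]/2 = 49.7 m/s
Supergeostrophic (V > V_g = 34.8 m/s), as expected around a high.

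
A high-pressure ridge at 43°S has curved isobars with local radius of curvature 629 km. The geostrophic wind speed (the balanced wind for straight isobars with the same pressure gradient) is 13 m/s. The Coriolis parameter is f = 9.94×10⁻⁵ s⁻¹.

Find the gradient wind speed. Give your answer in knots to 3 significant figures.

Around a high, pressure-gradient force acts outward with centrifugal, so Coriolis balances both:
fV = (1/ρ)|∂P/∂n| + V²/R  →  V² − fR·V + fR·V_g = 0
With fR = 9.94×10⁻⁵ × 629×10³ m = 62.5 m/s:
V = [fR − √((fR)² − 4 fR V_g)]/2 = [62.5 − √(62.5² − 4×62.5×13)]/2 = 18.4 m/s
Supergeostrophic (V > V_g = 13 m/s), as expected around a high.
Converting: 18.4 m/s × 1.944 = 35.8 knots

35.8 knots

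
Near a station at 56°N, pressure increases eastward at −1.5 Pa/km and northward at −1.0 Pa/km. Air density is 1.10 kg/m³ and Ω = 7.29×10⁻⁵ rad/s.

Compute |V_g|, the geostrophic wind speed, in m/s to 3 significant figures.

Coriolis parameter at 56°N:
f = 2Ω sin φ = 2 × 7.29×10⁻⁵ × sin 56° = 1.21×10⁻⁴ s⁻¹
Component geostrophic relations (x east, y north):
u_g = −(1/(fρ)) ∂P/∂y,  v_g = (1/(fρ)) ∂P/∂x
u_g = −(−1.0×10⁻³)/(1.21×10⁻⁴ × 1.10) = 7.52 m/s;  v_g = (−1.5×10⁻³)/(1.21×10⁻⁴ × 1.10) = −11.3 m/s
|V_g| = √(u_g² + v_g²) = 13.6 m/s

13.6 m/s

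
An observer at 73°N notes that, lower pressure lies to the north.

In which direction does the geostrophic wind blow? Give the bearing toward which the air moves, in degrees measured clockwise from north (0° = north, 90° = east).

090°

The pressure-gradient force points toward the north (bearing 000°).
Geostrophic balance: in the Northern Hemisphere the Coriolis force deflects motion to the right, so the geostrophic wind blows 90° to the right of the pressure-gradient force (low pressure on the left).
Rotating 000° by 90° clockwise gives 090° — the wind blows toward the east.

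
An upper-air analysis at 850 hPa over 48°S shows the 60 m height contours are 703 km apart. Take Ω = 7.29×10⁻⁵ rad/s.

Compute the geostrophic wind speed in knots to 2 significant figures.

Coriolis parameter at 48°S:
f = 2Ω sin φ = 2 × 7.29×10⁻⁵ × sin 48° = 1.08×10⁻⁴ s⁻¹
Height gradient: |∂Z/∂n| = 60 m / 703000 m = 8.53×10⁻⁵
On a pressure surface, geostrophic balance gives V_g = (g/f)|∂Z/∂n|:
V_g = 9.81 × 8.53×10⁻⁵ / 1.08×10⁻⁴ = 7.73 m/s
Converting: 7.73 m/s × 1.944 = 15 knots

15 knots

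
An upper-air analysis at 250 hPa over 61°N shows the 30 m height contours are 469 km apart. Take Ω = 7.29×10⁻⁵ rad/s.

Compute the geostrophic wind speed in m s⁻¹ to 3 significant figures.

Coriolis parameter at 61°N:
f = 2Ω sin φ = 2 × 7.29×10⁻⁵ × sin 61° = 1.28×10⁻⁴ s⁻¹
Height gradient: |∂Z/∂n| = 30 m / 469000 m = 6.40×10⁻⁵
On a pressure surface, geostrophic balance gives V_g = (g/f)|∂Z/∂n|:
V_g = 9.81 × 6.40×10⁻⁵ / 1.28×10⁻⁴ = 4.92 m/s

4.92 m s⁻¹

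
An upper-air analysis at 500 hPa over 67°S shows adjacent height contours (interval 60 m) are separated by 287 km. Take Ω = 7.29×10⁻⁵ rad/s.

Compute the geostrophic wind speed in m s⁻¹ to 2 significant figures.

Coriolis parameter at 67°S:
f = 2Ω sin φ = 2 × 7.29×10⁻⁵ × sin 67° = 1.34×10⁻⁴ s⁻¹
Height gradient: |∂Z/∂n| = 60 m / 287000 m = 2.09×10⁻⁴
On a pressure surface, geostrophic balance gives V_g = (g/f)|∂Z/∂n|:
V_g = 9.81 × 2.09×10⁻⁴ / 1.34×10⁻⁴ = 15.3 m/s

15 m s⁻¹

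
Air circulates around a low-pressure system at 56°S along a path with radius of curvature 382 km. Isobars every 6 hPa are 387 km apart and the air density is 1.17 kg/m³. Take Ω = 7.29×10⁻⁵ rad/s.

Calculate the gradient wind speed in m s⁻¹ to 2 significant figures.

Coriolis parameter at 56°S:
f = 2Ω sin φ = 2 × 7.29×10⁻⁵ × sin 56° = 1.21×10⁻⁴ s⁻¹
Pressure gradient: |∂P/∂n| = 600 Pa / 387000 m = 1.55×10⁻³ Pa/m
Geostrophic speed: V_g = |∂P/∂n|/(fρ) = 1.55×10⁻³/(1.21×10⁻⁴ × 1.17) = 11.0 m/s
Around a low, centrifugal force acts outward with Coriolis, so pressure-gradient force balances both:
(1/ρ)|∂P/∂n| = fV + V²/R  →  V² + fR·V − fR·V_g = 0
With fR = 1.21×10⁻⁴ × 382×10³ m = 46.2 m/s:
V = [−fR + √((fR)² + 4 fR V_g)]/2 = [−46.2 + √(46.2² + 4×46.2×11)]/2 = 9.15 m/s
Subgeostrophic (V < V_g = 11 m/s), as expected around a low.

9.1 m s⁻¹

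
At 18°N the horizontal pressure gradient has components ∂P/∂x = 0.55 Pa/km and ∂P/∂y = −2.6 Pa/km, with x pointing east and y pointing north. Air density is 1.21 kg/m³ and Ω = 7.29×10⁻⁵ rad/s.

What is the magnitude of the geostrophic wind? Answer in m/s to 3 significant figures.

Coriolis parameter at 18°N:
f = 2Ω sin φ = 2 × 7.29×10⁻⁵ × sin 18° = 4.51×10⁻⁵ s⁻¹
Component geostrophic relations (x east, y north):
u_g = −(1/(fρ)) ∂P/∂y,  v_g = (1/(fρ)) ∂P/∂x
u_g = −(−2.6×10⁻³)/(4.51×10⁻⁵ × 1.21) = 47.7 m/s;  v_g = (0.55×10⁻³)/(4.51×10⁻⁵ × 1.21) = 10.1 m/s
|V_g| = √(u_g² + v_g²) = 48.7 m/s

48.7 m/s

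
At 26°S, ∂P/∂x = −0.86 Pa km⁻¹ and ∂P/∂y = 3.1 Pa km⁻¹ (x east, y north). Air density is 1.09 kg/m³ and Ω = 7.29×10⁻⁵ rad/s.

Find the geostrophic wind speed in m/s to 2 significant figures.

46 m/s

Coriolis parameter at 26°S:
f = 2Ω sin φ = 2 × 7.29×10⁻⁵ × sin 26° = 6.39×10⁻⁵ s⁻¹
In the Southern Hemisphere f is negative: f = −6.39×10⁻⁵ s⁻¹.
Component geostrophic relations (x east, y north):
u_g = −(1/(fρ)) ∂P/∂y,  v_g = (1/(fρ)) ∂P/∂x
u_g = −(3.1×10⁻³)/(−6.39×10⁻⁵ × 1.09) = 44.5 m/s;  v_g = (−0.86×10⁻³)/(−6.39×10⁻⁵ × 1.09) = 12.3 m/s
|V_g| = √(u_g² + v_g²) = 46.2 m/s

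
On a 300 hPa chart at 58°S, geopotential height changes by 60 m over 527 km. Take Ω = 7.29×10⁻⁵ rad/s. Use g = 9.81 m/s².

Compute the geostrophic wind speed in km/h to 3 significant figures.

32.5 km/h

Coriolis parameter at 58°S:
f = 2Ω sin φ = 2 × 7.29×10⁻⁵ × sin 58° = 1.24×10⁻⁴ s⁻¹
Height gradient: |∂Z/∂n| = 60 m / 527000 m = 1.14×10⁻⁴
On a pressure surface, geostrophic balance gives V_g = (g/f)|∂Z/∂n|:
V_g = 9.81 × 1.14×10⁻⁴ / 1.24×10⁻⁴ = 9.03 m/s
Converting: 9.03 m/s × 3.6 = 32.5 km/h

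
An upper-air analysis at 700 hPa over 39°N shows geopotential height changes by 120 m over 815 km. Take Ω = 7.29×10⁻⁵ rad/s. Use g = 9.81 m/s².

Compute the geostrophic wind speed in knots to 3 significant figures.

30.6 knots

Coriolis parameter at 39°N:
f = 2Ω sin φ = 2 × 7.29×10⁻⁵ × sin 39° = 9.18×10⁻⁵ s⁻¹
Height gradient: |∂Z/∂n| = 120 m / 815000 m = 1.47×10⁻⁴
On a pressure surface, geostrophic balance gives V_g = (g/f)|∂Z/∂n|:
V_g = 9.81 × 1.47×10⁻⁴ / 9.18×10⁻⁵ = 15.7 m/s
Converting: 15.7 m/s × 1.944 = 30.6 knots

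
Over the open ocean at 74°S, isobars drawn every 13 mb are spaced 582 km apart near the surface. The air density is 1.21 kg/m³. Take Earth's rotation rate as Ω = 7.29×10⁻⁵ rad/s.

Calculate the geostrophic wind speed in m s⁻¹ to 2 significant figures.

Coriolis parameter at 74°S:
f = 2Ω sin φ = 2 × 7.29×10⁻⁵ × sin 74° = 1.40×10⁻⁴ s⁻¹
Pressure gradient: |∂P/∂n| = 1300 Pa / 582000 m = 2.23×10⁻³ Pa/m
Geostrophic balance (pressure-gradient force = Coriolis force):
V_g = (1/(fρ)) |∂P/∂n| = 2.23×10⁻³ / (1.40×10⁻⁴ × 1.21) = 13.2 m/s

13 m s⁻¹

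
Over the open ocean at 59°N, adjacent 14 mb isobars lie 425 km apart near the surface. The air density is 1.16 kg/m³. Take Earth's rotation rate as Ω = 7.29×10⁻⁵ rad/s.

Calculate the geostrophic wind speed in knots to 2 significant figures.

Coriolis parameter at 59°N:
f = 2Ω sin φ = 2 × 7.29×10⁻⁵ × sin 59° = 1.25×10⁻⁴ s⁻¹
Pressure gradient: |∂P/∂n| = 1400 Pa / 425000 m = 3.29×10⁻³ Pa/m
Geostrophic balance (pressure-gradient force = Coriolis force):
V_g = (1/(fρ)) |∂P/∂n| = 3.29×10⁻³ / (1.25×10⁻⁴ × 1.16) = 22.7 m/s
Converting: 22.7 m/s × 1.944 = 44 knots

44 knots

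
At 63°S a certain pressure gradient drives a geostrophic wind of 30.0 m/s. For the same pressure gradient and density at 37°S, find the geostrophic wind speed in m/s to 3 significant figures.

With the same pressure gradient and density, V_g ∝ 1/f ∝ 1/sin φ.
V₂ = V₁ · sin φ₁ / sin φ₂ = 30.0 × sin 63° / sin 37°
V₂ = 30.0 × 0.8910/0.6018 = 44.4 m/s

44.4 m/s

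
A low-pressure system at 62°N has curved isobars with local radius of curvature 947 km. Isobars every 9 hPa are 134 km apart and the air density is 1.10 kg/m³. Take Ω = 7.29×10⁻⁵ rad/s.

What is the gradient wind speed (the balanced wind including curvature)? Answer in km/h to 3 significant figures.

Coriolis parameter at 62°N:
f = 2Ω sin φ = 2 × 7.29×10⁻⁵ × sin 62° = 1.29×10⁻⁴ s⁻¹
Pressure gradient: |∂P/∂n| = 900 Pa / 134000 m = 6.72×10⁻³ Pa/m
Geostrophic speed: V_g = |∂P/∂n|/(fρ) = 6.72×10⁻³/(1.29×10⁻⁴ × 1.10) = 47.4 m/s
Around a low, centrifugal force acts outward with Coriolis, so pressure-gradient force balances both:
(1/ρ)|∂P/∂n| = fV + V²/R  →  V² + fR·V − fR·V_g = 0
With fR = 1.29×10⁻⁴ × 947×10³ m = 122 m/s:
V = [−fR + √((fR)² + 4 fR V_g)]/2 = [−122 + √(122² + 4×122×47.4)]/2 = 36.5 m/s
Subgeostrophic (V < V_g = 47.4 m/s), as expected around a low.
Converting: 36.5 m/s × 3.6 = 131 km/h

131 km/h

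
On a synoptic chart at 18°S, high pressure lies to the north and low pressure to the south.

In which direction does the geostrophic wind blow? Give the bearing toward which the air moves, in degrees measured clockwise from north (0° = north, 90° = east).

090°

The pressure-gradient force points toward the south (bearing 180°).
Geostrophic balance: in the Southern Hemisphere the Coriolis force deflects motion to the left, so the geostrophic wind blows 90° to the left of the pressure-gradient force (low pressure on the right).
Rotating 180° by 90° counterclockwise gives 090° — the wind blows toward the east.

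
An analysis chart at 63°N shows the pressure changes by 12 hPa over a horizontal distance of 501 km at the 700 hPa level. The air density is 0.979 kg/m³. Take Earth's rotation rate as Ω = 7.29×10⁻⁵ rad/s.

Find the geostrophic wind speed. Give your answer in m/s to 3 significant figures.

18.8 m/s

Coriolis parameter at 63°N:
f = 2Ω sin φ = 2 × 7.29×10⁻⁵ × sin 63° = 1.30×10⁻⁴ s⁻¹
Pressure gradient: |∂P/∂n| = 1200 Pa / 501000 m = 2.40×10⁻³ Pa/m
Geostrophic balance (pressure-gradient force = Coriolis force):
V_g = (1/(fρ)) |∂P/∂n| = 2.40×10⁻³ / (1.30×10⁻⁴ × 0.979) = 18.8 m/s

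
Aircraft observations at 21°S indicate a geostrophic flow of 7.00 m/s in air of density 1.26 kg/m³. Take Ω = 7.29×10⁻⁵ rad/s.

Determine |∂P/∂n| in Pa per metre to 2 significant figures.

Coriolis parameter at 21°S:
f = 2Ω sin φ = 2 × 7.29×10⁻⁵ × sin 21° = 5.23×10⁻⁵ s⁻¹
Geostrophic balance rearranged: |∂P/∂n| = f ρ V_g
|∂P/∂n| = 5.23×10⁻⁵ × 1.26 × 7.00 = 4.61×10⁻⁴ Pa/m

4.6×10⁻⁴ Pa/m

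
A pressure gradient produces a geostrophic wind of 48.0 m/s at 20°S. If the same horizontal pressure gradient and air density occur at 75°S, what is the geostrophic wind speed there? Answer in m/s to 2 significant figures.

17 m/s

With the same pressure gradient and density, V_g ∝ 1/f ∝ 1/sin φ.
V₂ = V₁ · sin φ₁ / sin φ₂ = 48.0 × sin 20° / sin 75°
V₂ = 48.0 × 0.3420/0.9659 = 17 m/s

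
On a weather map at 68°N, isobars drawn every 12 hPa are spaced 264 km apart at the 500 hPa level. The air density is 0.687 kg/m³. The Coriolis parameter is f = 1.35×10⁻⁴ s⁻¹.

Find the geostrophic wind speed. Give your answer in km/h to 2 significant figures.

Pressure gradient: |∂P/∂n| = 1200 Pa / 264000 m = 4.55×10⁻³ Pa/m
Geostrophic balance (pressure-gradient force = Coriolis force):
V_g = (1/(fρ)) |∂P/∂n| = 4.55×10⁻³ / (1.35×10⁻⁴ × 0.687) = 49.0 m/s
Converting: 49.0 m/s × 3.6 = 180 km/h

180 km/h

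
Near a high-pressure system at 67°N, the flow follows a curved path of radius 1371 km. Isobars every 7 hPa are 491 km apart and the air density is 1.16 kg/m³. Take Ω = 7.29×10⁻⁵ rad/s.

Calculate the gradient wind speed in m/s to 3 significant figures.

Coriolis parameter at 67°N:
f = 2Ω sin φ = 2 × 7.29×10⁻⁵ × sin 67° = 1.34×10⁻⁴ s⁻¹
Pressure gradient: |∂P/∂n| = 700 Pa / 491000 m = 1.43×10⁻³ Pa/m
Geostrophic speed: V_g = |∂P/∂n|/(fρ) = 1.43×10⁻³/(1.34×10⁻⁴ × 1.16) = 9.16 m/s
Around a high, pressure-gradient force acts outward with centrifugal, so Coriolis balances both:
fV = (1/ρ)|∂P/∂n| + V²/R  →  V² − fR·V + fR·V_g = 0
With fR = 1.34×10⁻⁴ × 1371×10³ m = 184 m/s:
V = [fR − √((fR)² − 4 fR V_g)]/2 = [184 − √(184² − 4×184×9.16)]/2 = 9.67 m/s
Supergeostrophic (V > V_g = 9.16 m/s), as expected around a high.

9.67 m/s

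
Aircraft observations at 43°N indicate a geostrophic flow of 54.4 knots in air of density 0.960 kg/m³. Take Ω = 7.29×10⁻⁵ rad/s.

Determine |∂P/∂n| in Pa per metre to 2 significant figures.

Coriolis parameter at 43°N:
f = 2Ω sin φ = 2 × 7.29×10⁻⁵ × sin 43° = 9.94×10⁻⁵ s⁻¹
Wind speed in SI: 54.4 knots = 28.0 m/s
Geostrophic balance rearranged: |∂P/∂n| = f ρ V_g
|∂P/∂n| = 9.94×10⁻⁵ × 0.960 × 28.0 = 2.67×10⁻³ Pa/m

2.7×10⁻³ Pa/m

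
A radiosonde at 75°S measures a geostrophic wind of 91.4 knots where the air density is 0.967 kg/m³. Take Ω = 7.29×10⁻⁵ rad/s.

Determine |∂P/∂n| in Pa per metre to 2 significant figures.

Coriolis parameter at 75°S:
f = 2Ω sin φ = 2 × 7.29×10⁻⁵ × sin 75° = 1.41×10⁻⁴ s⁻¹
Wind speed in SI: 91.4 knots = 47.0 m/s
Geostrophic balance rearranged: |∂P/∂n| = f ρ V_g
|∂P/∂n| = 1.41×10⁻⁴ × 0.967 × 47.0 = 6.40×10⁻³ Pa/m

6.4×10⁻³ Pa/m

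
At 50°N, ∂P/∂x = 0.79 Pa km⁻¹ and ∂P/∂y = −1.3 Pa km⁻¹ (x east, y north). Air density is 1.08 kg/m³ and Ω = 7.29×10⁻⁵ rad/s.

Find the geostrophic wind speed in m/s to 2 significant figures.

13 m/s

Coriolis parameter at 50°N:
f = 2Ω sin φ = 2 × 7.29×10⁻⁵ × sin 50° = 1.12×10⁻⁴ s⁻¹
Component geostrophic relations (x east, y north):
u_g = −(1/(fρ)) ∂P/∂y,  v_g = (1/(fρ)) ∂P/∂x
u_g = −(−1.3×10⁻³)/(1.12×10⁻⁴ × 1.08) = 10.8 m/s;  v_g = (0.79×10⁻³)/(1.12×10⁻⁴ × 1.08) = 6.55 m/s
|V_g| = √(u_g² + v_g²) = 12.6 m/s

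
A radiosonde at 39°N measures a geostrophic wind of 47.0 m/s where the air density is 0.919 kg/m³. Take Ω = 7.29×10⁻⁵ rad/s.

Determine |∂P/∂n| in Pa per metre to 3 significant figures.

Coriolis parameter at 39°N:
f = 2Ω sin φ = 2 × 7.29×10⁻⁵ × sin 39° = 9.18×10⁻⁵ s⁻¹
Geostrophic balance rearranged: |∂P/∂n| = f ρ V_g
|∂P/∂n| = 9.18×10⁻⁵ × 0.919 × 47.0 = 3.96×10⁻³ Pa/m

3.96×10⁻³ Pa/m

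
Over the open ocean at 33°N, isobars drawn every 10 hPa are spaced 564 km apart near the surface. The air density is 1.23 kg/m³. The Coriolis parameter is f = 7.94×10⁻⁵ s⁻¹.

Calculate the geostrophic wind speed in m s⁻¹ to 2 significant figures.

Pressure gradient: |∂P/∂n| = 1000 Pa / 564000 m = 1.77×10⁻³ Pa/m
Geostrophic balance (pressure-gradient force = Coriolis force):
V_g = (1/(fρ)) |∂P/∂n| = 1.77×10⁻³ / (7.94×10⁻⁵ × 1.23) = 18.2 m/s

18 m s⁻¹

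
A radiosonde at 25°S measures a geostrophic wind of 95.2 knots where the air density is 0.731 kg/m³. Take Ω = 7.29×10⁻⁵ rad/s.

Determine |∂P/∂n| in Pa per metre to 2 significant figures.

2.2×10⁻³ Pa/m

Coriolis parameter at 25°S:
f = 2Ω sin φ = 2 × 7.29×10⁻⁵ × sin 25° = 6.16×10⁻⁵ s⁻¹
Wind speed in SI: 95.2 knots = 49.0 m/s
Geostrophic balance rearranged: |∂P/∂n| = f ρ V_g
|∂P/∂n| = 6.16×10⁻⁵ × 0.731 × 49.0 = 2.21×10⁻³ Pa/m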